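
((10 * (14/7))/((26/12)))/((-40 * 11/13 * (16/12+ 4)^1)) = -9/176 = -0.05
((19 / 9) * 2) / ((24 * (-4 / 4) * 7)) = -19 / 756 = -0.03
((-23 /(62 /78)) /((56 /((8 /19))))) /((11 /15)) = -13455 /45353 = -0.30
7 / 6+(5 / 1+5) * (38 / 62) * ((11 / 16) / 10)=2363 / 1488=1.59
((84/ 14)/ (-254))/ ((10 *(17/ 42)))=-63/ 10795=-0.01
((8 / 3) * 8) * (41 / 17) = 2624 / 51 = 51.45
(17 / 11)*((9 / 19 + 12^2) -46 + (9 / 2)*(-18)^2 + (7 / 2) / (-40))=40217019 / 16720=2405.32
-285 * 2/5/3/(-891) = 38/891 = 0.04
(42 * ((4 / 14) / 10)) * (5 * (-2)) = -12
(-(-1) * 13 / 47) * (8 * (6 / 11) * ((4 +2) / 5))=3744 / 2585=1.45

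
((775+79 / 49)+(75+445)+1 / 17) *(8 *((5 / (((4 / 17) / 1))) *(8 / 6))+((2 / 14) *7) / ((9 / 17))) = 130695367 / 441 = 296361.38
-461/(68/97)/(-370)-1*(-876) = 22084877/25160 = 877.78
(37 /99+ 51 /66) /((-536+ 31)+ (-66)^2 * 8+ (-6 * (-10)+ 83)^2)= 0.00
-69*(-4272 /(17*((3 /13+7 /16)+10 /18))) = 551805696 /38947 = 14168.12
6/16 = 3/8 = 0.38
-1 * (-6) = 6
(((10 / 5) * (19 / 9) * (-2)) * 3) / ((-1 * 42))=38 / 63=0.60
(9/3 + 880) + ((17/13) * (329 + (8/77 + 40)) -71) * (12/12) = 1295969/1001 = 1294.67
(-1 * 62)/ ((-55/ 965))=11966/ 11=1087.82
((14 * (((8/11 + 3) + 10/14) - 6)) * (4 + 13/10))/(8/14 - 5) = 8904/341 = 26.11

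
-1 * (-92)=92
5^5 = 3125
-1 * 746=-746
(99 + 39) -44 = 94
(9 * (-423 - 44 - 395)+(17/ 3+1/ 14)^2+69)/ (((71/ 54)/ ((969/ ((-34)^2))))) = -2309408865/ 473144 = -4880.99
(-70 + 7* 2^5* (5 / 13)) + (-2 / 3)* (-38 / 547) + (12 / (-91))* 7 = 325906 / 21333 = 15.28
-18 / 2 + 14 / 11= -85 / 11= -7.73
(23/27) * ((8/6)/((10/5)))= 46/81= 0.57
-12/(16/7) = -21/4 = -5.25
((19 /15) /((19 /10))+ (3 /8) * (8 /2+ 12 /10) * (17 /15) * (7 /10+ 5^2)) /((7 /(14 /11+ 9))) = 19480183 /231000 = 84.33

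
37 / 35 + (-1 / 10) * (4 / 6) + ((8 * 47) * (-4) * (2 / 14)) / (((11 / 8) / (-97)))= 17507704 / 1155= 15158.19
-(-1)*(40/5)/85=8/85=0.09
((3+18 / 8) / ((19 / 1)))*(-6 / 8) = -63 / 304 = -0.21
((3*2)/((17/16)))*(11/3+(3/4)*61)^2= 703298/51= 13790.16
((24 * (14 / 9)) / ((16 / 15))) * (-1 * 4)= -140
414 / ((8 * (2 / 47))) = 9729 / 8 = 1216.12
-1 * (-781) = 781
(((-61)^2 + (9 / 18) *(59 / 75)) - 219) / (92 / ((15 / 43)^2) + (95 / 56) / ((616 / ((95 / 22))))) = 598051874112 / 129099033121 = 4.63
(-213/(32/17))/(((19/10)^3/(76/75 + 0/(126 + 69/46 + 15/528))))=-6035/361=-16.72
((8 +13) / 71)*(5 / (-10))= -21 / 142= -0.15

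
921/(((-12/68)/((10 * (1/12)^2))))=-26095/72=-362.43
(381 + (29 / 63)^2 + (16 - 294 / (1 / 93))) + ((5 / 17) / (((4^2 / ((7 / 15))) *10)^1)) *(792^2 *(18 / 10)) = -43817335102 / 1686825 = -25976.22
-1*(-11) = 11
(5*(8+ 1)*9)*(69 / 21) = 9315 / 7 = 1330.71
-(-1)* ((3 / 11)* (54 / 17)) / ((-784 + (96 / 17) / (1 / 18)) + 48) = -81 / 59312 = -0.00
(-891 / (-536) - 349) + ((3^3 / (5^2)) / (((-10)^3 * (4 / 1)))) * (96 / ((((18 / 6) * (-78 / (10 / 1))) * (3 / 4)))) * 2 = -1512642761 / 4355000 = -347.33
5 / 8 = 0.62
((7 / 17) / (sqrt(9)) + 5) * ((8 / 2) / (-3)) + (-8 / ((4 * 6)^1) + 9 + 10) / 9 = -2192 / 459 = -4.78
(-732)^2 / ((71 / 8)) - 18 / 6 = 4286379 / 71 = 60371.54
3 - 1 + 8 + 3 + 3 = 16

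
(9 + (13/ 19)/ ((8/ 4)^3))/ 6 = 1381/ 912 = 1.51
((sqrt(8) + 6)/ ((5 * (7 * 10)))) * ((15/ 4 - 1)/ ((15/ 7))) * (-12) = -33/ 125 - 11 * sqrt(2)/ 125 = -0.39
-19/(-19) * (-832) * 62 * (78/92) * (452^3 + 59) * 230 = -928891971096960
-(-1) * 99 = 99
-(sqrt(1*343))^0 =-1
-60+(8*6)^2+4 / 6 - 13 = 6695 / 3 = 2231.67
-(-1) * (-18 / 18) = -1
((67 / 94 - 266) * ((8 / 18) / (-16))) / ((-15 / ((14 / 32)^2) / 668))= -62.81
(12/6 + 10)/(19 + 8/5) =60/103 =0.58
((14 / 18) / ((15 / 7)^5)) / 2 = 117649 / 13668750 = 0.01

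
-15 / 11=-1.36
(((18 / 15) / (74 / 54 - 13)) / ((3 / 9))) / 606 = -81 / 158570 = -0.00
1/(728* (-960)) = -1/698880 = -0.00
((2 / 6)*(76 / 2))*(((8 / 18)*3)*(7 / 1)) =1064 / 9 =118.22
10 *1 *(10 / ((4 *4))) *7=175 / 4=43.75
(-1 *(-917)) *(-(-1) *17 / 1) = 15589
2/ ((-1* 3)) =-2/ 3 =-0.67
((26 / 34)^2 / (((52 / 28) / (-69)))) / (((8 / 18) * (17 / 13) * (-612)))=81627 / 1336336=0.06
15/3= 5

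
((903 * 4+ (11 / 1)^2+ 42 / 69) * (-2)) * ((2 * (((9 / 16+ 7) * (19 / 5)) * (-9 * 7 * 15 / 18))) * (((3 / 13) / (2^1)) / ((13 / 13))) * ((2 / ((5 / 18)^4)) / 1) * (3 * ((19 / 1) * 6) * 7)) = 390715225795177668 / 186875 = 2090783816964.16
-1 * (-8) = 8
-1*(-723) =723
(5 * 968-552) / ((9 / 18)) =8576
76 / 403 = 0.19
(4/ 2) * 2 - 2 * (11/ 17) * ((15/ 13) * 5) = -766/ 221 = -3.47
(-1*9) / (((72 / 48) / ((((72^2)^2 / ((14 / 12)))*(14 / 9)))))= -214990848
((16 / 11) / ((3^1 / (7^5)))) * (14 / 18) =1882384 / 297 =6337.99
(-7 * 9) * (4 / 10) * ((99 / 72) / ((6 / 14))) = -1617 / 20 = -80.85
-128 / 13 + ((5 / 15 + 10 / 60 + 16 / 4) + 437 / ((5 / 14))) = 158373 / 130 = 1218.25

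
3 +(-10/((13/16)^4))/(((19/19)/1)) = -569677/28561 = -19.95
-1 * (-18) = 18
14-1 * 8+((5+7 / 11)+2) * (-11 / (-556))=855 / 139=6.15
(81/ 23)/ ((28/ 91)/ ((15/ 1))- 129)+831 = 480695268/ 578473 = 830.97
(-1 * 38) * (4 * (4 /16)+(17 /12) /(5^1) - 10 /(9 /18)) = 21337 /30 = 711.23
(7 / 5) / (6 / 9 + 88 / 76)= 399 / 520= 0.77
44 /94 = 22 /47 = 0.47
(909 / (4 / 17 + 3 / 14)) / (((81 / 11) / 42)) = 3701852 / 321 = 11532.25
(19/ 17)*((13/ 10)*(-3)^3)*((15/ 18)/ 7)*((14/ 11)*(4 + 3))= -15561/ 374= -41.61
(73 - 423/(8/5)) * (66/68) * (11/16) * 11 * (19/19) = -1404.71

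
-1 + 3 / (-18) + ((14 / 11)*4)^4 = 58904489 / 87846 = 670.54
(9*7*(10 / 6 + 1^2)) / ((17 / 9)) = 1512 / 17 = 88.94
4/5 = 0.80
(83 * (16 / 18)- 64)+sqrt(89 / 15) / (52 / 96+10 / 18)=24 * sqrt(1335) / 395+88 / 9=12.00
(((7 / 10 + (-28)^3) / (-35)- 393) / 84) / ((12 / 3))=3903 / 5600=0.70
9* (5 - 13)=-72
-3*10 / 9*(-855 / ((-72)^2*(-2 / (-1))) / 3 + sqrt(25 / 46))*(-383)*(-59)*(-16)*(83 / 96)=-890886725 / 31104 + 46888775*sqrt(46) / 414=739510.33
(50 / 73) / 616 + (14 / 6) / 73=2231 / 67452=0.03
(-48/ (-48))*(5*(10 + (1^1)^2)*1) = 55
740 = 740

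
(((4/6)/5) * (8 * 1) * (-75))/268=-20/67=-0.30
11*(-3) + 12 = -21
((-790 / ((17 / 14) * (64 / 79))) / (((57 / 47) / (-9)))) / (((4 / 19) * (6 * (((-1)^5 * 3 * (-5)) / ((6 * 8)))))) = 15097.71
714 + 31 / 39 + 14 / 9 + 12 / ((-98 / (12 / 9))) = 4105901 / 5733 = 716.19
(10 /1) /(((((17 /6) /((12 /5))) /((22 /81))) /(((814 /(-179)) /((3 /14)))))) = -4011392 /82161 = -48.82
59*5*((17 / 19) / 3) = 5015 / 57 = 87.98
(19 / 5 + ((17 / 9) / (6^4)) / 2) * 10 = 38.01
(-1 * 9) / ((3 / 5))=-15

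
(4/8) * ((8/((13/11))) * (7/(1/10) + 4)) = 3256/13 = 250.46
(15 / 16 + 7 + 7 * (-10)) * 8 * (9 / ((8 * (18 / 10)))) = -4965 / 16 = -310.31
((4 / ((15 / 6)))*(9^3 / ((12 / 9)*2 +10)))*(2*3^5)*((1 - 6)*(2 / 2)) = -4251528 / 19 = -223764.63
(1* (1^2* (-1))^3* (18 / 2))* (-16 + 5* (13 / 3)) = -51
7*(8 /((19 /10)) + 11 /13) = 8743 /247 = 35.40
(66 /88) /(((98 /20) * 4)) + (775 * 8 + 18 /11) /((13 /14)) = 374382529 /56056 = 6678.72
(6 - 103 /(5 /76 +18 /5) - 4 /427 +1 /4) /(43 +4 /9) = -0.50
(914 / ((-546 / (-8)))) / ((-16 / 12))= -10.04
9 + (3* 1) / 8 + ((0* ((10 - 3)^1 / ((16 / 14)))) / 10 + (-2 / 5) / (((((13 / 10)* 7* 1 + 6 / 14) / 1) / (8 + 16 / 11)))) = 526979 / 58696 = 8.98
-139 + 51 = -88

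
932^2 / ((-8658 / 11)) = -4777432 / 4329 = -1103.59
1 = 1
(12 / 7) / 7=12 / 49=0.24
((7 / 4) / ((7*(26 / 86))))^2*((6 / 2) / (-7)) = -5547 / 18928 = -0.29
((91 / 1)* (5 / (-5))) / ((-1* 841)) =91 / 841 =0.11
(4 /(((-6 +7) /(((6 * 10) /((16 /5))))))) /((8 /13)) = 975 /8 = 121.88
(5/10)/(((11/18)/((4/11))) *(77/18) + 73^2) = 0.00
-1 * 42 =-42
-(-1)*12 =12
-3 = -3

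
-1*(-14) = 14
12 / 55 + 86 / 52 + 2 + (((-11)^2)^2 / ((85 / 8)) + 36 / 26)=33626397 / 24310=1383.23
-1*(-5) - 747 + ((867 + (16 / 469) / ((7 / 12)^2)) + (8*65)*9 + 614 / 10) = 559185212 / 114905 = 4866.50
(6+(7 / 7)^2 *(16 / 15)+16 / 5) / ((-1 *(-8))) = 77 / 60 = 1.28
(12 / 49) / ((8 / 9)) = 27 / 98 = 0.28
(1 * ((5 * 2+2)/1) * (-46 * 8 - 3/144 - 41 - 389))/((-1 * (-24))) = -38305/96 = -399.01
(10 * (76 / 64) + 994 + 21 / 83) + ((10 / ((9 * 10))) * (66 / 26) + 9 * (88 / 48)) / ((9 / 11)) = 239272687 / 233064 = 1026.64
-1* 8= -8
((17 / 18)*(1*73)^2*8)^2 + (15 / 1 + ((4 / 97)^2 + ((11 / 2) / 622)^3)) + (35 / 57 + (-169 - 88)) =45192608751173205916858265 / 27876819908107584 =1621153664.59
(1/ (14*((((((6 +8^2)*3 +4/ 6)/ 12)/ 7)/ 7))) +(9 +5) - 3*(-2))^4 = 1659966706950721/ 9971220736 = 166475.78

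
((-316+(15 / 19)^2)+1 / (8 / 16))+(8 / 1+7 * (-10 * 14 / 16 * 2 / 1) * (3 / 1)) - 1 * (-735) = 44853 / 722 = 62.12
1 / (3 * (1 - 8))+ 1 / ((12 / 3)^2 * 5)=-59 / 1680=-0.04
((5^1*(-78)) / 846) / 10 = -13 / 282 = -0.05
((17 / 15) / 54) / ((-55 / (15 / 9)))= -17 / 26730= -0.00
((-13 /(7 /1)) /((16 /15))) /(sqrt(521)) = -195* sqrt(521) /58352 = -0.08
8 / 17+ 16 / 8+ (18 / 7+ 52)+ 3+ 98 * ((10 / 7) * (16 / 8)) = 40465 / 119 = 340.04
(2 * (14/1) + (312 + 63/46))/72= 15703/3312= 4.74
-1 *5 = -5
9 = 9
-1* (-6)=6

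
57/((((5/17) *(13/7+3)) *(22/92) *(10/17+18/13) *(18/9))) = 2028117/47960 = 42.29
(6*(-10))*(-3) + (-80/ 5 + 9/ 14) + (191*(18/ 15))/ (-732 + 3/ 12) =33669499/ 204890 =164.33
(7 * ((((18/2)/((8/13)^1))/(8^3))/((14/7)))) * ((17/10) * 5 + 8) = 27027/16384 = 1.65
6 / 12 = 1 / 2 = 0.50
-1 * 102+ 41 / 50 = -5059 / 50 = -101.18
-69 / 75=-23 / 25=-0.92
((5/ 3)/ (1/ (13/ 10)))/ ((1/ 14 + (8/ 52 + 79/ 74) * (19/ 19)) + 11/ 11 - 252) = -43771/ 5044584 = -0.01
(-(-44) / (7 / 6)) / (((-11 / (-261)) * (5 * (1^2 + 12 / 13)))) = 81432 / 875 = 93.07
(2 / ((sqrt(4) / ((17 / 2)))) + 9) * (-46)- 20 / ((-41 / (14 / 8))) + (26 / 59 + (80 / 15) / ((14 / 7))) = -5813140 / 7257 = -801.04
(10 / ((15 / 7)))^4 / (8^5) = 2401 / 165888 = 0.01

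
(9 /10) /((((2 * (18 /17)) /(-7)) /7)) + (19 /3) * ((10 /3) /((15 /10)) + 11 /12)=-1021 /1080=-0.95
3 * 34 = 102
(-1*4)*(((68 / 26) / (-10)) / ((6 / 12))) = 136 / 65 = 2.09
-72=-72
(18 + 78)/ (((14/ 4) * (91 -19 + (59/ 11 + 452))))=704/ 13587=0.05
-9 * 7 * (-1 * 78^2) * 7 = 2683044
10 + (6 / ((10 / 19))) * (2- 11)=-463 / 5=-92.60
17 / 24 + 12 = 305 / 24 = 12.71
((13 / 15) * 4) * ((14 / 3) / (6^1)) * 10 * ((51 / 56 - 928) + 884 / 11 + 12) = -2228161 / 99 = -22506.68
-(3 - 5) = 2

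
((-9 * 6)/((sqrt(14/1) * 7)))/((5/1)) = -27 * sqrt(14)/245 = -0.41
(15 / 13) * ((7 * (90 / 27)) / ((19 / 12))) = 17.00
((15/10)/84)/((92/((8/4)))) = 1/2576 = 0.00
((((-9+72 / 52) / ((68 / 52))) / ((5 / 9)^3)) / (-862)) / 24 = 24057 / 14654000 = 0.00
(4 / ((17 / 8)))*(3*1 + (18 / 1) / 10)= 9.04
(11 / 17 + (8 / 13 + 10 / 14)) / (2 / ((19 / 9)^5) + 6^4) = 3785955371 / 2482271647947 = 0.00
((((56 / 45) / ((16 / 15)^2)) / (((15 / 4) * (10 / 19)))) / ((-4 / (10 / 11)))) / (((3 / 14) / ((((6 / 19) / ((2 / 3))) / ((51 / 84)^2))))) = -2401 / 3179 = -0.76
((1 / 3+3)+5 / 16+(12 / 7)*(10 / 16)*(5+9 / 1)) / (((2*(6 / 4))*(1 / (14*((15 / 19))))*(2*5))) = 6265 / 912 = 6.87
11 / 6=1.83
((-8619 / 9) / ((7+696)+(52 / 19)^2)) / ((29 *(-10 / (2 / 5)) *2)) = 1037153 / 1115718450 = 0.00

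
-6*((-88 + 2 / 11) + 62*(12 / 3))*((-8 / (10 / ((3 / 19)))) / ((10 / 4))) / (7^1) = 6.94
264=264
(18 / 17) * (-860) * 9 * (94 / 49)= -13096080 / 833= -15721.58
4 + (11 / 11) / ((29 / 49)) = 5.69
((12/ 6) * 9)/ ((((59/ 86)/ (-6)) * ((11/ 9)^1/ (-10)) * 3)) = 429.34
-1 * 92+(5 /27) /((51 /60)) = -42128 /459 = -91.78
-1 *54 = -54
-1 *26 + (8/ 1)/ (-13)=-346/ 13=-26.62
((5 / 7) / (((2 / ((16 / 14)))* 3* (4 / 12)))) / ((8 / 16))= 0.82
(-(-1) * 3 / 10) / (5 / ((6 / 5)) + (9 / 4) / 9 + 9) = 18 / 805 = 0.02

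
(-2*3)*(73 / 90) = -73 / 15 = -4.87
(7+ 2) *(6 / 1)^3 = 1944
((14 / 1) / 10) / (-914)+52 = 237633 / 4570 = 52.00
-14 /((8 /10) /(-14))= 245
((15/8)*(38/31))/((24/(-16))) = -95/62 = -1.53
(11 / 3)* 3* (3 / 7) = 33 / 7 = 4.71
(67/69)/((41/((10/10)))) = 67/2829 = 0.02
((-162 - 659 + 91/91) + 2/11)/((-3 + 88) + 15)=-4509/550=-8.20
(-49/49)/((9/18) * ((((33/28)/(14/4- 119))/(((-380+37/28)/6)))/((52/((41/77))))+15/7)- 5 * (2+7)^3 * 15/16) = 1188723536/4060817574831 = 0.00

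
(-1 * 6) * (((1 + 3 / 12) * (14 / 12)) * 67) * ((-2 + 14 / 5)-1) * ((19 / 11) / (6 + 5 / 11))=8911 / 284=31.38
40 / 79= 0.51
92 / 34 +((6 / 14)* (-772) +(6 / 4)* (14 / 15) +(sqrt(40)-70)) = -236067 / 595 +2* sqrt(10) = -390.43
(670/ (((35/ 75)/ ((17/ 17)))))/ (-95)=-2010/ 133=-15.11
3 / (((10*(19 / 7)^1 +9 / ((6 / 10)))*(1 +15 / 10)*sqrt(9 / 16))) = 56 / 1475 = 0.04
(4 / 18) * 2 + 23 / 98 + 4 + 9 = 12065 / 882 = 13.68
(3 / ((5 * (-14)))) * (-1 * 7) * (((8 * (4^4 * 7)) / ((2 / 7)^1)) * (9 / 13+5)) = 5569536 / 65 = 85685.17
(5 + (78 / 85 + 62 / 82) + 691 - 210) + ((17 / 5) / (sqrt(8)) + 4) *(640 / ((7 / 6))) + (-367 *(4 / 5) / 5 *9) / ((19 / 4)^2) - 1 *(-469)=3786.96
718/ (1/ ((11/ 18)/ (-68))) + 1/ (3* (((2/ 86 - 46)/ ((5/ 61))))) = -52920157/ 8200596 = -6.45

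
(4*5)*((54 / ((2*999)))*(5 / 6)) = 50 / 111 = 0.45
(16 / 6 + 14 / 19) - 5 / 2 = 103 / 114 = 0.90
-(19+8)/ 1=-27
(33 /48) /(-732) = -11 /11712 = -0.00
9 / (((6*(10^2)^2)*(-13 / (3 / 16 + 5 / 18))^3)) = -300763 / 43734712320000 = -0.00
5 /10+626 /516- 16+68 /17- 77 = -11260 /129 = -87.29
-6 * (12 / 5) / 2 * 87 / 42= -522 / 35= -14.91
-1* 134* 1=-134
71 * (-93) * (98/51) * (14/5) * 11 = -33217492/85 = -390794.02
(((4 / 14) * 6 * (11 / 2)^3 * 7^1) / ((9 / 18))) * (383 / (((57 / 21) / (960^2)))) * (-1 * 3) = -29597828198400 / 19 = -1557780431494.74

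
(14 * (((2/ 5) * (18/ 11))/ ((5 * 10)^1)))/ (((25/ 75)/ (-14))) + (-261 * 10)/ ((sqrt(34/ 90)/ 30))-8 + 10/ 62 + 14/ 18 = -234900 * sqrt(85)/ 17-5661686/ 383625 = -127407.17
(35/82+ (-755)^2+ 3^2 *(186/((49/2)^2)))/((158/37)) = 4152446920809/31107356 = 133487.62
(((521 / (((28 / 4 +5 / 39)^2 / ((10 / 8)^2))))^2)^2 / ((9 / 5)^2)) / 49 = 415.00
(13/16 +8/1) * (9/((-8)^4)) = 1269/65536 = 0.02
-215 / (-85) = 43 / 17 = 2.53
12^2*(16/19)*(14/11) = 32256/209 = 154.33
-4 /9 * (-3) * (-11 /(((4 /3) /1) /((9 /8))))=-12.38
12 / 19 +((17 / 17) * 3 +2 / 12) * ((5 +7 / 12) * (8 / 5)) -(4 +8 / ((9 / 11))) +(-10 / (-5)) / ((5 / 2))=13631 / 855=15.94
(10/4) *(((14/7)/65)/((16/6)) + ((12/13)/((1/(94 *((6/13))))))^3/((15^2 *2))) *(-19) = -1309053045129/193072360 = -6780.12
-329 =-329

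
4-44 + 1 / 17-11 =-866 / 17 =-50.94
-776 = -776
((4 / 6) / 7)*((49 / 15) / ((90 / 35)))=49 / 405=0.12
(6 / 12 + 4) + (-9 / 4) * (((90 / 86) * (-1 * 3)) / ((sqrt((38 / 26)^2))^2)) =484749 / 62092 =7.81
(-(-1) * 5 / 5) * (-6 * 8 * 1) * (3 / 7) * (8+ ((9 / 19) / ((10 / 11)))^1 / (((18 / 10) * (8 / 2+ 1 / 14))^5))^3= -10532.67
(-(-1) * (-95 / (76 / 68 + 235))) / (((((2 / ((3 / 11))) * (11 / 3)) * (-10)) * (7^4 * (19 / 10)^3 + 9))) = 0.00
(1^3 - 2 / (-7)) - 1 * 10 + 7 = -12 / 7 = -1.71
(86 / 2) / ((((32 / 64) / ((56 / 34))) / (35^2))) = 2949800 / 17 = 173517.65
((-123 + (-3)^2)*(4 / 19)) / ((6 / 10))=-40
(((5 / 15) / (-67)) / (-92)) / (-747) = -1 / 13813524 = -0.00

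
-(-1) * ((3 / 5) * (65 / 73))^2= 1521 / 5329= 0.29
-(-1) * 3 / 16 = 3 / 16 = 0.19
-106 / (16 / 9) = -477 / 8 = -59.62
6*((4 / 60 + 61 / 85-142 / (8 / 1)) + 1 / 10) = -17203 / 170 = -101.19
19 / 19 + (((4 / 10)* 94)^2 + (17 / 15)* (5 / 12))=1273709 / 900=1415.23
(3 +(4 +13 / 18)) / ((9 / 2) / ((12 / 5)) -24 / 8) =-556 / 81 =-6.86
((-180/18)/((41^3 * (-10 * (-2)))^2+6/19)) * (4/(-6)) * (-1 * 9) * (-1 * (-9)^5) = -33657930/18050396115803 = -0.00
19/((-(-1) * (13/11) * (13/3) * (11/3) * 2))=171/338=0.51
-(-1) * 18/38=9/19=0.47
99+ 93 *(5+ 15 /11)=690.82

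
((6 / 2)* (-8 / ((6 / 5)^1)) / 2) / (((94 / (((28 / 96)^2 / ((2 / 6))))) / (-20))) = 1225 / 2256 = 0.54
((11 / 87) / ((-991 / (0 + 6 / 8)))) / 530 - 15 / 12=-76158361 / 60926680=-1.25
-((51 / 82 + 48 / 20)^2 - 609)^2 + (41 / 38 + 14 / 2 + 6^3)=-193076589024828979 / 536894590000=-359617.31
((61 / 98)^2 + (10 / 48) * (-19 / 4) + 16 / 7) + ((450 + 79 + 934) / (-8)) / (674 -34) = 51551131 / 36879360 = 1.40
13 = 13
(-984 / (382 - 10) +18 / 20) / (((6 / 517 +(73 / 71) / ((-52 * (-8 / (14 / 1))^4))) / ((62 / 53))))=264356178944 / 22510485685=11.74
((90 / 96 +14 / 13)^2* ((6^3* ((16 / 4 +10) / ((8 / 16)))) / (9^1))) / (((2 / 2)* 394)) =3686781 / 532688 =6.92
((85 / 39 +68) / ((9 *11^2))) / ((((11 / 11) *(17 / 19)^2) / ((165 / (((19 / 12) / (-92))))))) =-5628560 / 7293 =-771.78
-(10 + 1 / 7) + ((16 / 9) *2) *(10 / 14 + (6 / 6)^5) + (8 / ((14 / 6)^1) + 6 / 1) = 113 / 21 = 5.38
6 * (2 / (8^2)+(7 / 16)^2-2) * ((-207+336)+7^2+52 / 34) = -1041495 / 544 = -1914.51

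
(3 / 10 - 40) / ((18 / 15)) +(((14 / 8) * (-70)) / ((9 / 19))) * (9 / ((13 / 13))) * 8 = -223837 / 12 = -18653.08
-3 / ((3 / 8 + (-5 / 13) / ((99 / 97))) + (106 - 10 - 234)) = 30888 / 1420867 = 0.02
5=5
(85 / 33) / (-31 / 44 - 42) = -340 / 5637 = -0.06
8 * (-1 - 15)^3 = -32768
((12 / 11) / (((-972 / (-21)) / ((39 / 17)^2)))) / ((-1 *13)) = -0.01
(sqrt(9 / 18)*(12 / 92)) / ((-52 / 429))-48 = -48-99*sqrt(2) / 184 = -48.76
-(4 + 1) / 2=-5 / 2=-2.50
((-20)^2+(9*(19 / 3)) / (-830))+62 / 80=266069 / 664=400.71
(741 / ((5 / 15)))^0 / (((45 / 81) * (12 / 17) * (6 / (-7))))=-119 / 40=-2.98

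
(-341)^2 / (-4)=-116281 / 4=-29070.25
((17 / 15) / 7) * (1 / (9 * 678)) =17 / 640710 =0.00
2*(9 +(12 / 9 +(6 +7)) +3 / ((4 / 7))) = 57.17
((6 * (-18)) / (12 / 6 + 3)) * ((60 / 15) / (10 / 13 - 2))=351 / 5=70.20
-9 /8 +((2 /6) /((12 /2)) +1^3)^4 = 12223 /104976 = 0.12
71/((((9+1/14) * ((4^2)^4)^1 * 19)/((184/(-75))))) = -11431/741273600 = -0.00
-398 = -398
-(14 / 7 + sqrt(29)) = -sqrt(29) - 2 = -7.39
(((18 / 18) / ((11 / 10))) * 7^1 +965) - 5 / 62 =662415 / 682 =971.28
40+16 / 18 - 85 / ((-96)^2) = 376747 / 9216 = 40.88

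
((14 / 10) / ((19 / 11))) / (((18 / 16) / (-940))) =-115808 / 171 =-677.24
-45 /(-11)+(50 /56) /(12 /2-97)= 114385 /28028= 4.08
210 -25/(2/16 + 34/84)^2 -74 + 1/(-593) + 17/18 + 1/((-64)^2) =8287817336393/173155848192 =47.86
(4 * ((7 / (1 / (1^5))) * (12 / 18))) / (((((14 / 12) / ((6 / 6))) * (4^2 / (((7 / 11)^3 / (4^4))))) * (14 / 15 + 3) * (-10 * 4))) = -1029 / 160827392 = -0.00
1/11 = 0.09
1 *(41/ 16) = 2.56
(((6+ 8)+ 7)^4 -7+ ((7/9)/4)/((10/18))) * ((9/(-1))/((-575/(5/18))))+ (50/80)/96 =373393627/441600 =845.55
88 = 88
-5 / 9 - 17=-158 / 9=-17.56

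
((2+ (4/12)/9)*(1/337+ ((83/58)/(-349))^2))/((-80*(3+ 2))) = -4532661727/298256895506880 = -0.00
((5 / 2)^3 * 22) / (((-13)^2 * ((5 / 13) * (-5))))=-55 / 52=-1.06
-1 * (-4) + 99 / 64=355 / 64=5.55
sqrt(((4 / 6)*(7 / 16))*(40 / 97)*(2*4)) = 0.98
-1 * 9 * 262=-2358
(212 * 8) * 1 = 1696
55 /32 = 1.72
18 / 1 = 18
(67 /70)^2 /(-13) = -4489 /63700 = -0.07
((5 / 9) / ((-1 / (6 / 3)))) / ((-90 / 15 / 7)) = 35 / 27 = 1.30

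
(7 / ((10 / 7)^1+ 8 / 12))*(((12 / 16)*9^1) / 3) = 1323 / 176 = 7.52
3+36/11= 69/11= 6.27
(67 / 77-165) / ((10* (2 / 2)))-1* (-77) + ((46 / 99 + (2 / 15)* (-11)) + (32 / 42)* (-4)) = 27986 / 495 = 56.54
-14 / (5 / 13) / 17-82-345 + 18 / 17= -36387 / 85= -428.08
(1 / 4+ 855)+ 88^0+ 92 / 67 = 229843 / 268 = 857.62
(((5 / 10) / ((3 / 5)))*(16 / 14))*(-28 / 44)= -0.61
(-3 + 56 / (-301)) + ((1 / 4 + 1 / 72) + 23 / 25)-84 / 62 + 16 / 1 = 30335623 / 2399400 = 12.64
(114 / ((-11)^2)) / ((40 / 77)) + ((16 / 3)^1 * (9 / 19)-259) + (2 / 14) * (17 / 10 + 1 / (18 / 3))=-3190093 / 12540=-254.39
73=73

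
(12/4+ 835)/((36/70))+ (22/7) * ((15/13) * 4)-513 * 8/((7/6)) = -1873.76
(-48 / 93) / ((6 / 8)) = -64 / 93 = -0.69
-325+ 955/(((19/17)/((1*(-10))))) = -168525/19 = -8869.74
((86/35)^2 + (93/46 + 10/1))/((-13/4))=-2035282/366275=-5.56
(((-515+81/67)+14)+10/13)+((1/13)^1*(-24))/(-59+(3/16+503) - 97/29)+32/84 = -27845547776/55842423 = -498.65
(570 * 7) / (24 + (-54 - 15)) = -266 / 3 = -88.67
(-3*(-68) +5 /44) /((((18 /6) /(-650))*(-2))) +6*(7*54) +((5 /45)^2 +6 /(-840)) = 1520600297 /62370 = 24380.32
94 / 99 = 0.95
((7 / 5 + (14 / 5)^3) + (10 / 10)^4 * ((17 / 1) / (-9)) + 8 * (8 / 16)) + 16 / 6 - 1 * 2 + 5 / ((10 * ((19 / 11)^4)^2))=998738792047597 / 38213016842250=26.14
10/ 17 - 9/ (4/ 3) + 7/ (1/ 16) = 7197/ 68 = 105.84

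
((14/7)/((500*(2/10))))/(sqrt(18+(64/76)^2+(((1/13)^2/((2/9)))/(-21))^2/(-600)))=44954*sqrt(15123437927434)/37808594818585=0.00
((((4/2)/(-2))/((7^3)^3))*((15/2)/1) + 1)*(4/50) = 80707199/1008840175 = 0.08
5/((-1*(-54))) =5/54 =0.09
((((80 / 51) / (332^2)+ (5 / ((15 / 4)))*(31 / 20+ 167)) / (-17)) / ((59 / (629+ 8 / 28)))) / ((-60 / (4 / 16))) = 0.59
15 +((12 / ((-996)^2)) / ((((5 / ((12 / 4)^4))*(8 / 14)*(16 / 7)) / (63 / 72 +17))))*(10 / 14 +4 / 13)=1058343747 / 70543360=15.00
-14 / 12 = -7 / 6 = -1.17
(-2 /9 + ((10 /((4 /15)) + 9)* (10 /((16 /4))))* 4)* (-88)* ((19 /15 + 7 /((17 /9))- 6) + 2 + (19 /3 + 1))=-339714.28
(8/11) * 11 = 8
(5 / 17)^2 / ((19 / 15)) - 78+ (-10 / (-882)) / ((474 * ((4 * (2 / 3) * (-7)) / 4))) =-417435490571 / 5356426572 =-77.93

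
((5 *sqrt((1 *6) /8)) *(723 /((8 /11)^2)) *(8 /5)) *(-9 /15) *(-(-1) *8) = -262449 *sqrt(3) /10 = -45457.50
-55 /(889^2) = -55 /790321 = -0.00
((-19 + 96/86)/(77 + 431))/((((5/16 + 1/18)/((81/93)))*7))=-747468/62806961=-0.01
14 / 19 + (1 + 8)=185 / 19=9.74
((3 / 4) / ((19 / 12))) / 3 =3 / 19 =0.16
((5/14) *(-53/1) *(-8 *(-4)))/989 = -4240/6923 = -0.61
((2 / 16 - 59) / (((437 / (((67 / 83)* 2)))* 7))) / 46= -31557 / 46717048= -0.00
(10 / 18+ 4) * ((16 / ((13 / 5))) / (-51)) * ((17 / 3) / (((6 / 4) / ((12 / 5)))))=-5248 / 1053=-4.98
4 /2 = 2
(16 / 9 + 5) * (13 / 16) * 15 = 3965 / 48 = 82.60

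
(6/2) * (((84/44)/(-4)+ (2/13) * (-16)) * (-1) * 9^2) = 408483/572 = 714.13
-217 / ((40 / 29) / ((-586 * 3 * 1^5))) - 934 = 5512867 / 20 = 275643.35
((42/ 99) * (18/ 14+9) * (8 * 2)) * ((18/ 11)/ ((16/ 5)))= 4320/ 121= 35.70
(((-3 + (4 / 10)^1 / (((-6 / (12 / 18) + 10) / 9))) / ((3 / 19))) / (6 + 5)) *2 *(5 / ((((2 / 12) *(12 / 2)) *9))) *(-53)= -2014 / 99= -20.34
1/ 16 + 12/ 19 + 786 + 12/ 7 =1677733/ 2128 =788.41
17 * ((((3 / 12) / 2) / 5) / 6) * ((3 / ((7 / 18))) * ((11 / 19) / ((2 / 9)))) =15147 / 10640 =1.42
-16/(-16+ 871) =-16/855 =-0.02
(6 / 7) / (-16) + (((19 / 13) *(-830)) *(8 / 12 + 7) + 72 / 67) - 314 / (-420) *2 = -971799797 / 104520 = -9297.74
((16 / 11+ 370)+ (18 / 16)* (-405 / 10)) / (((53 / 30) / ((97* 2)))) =83454435 / 2332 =35786.64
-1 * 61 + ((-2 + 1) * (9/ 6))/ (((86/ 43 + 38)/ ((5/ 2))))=-1955/ 32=-61.09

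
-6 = -6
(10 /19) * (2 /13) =20 /247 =0.08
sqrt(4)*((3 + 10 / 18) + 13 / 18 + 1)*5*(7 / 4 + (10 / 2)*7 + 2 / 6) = 211375 / 108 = 1957.18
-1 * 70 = -70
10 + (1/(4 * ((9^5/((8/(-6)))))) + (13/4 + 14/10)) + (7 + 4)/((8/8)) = 90876391/3542940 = 25.65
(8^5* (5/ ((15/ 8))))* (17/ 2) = 2228224/ 3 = 742741.33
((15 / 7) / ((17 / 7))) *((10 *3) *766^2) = 264040200 / 17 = 15531776.47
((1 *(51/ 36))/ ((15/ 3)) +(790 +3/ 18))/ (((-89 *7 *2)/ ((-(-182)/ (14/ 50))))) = -1027585/ 2492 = -412.35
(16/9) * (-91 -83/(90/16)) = -76144/405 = -188.01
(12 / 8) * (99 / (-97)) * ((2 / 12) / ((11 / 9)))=-81 / 388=-0.21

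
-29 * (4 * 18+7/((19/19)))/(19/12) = -27492/19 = -1446.95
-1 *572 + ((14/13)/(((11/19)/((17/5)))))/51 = -571.88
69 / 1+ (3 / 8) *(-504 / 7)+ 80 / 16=47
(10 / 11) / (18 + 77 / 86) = 172 / 3575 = 0.05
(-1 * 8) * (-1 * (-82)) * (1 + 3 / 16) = -779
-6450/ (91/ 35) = -32250/ 13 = -2480.77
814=814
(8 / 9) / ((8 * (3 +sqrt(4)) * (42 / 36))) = 2 / 105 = 0.02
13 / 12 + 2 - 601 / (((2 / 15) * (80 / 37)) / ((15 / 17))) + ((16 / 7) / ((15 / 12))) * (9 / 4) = -104658697 / 57120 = -1832.26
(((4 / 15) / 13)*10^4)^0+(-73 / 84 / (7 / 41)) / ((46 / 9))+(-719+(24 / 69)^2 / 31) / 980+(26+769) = 25529472071 / 32142040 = 794.27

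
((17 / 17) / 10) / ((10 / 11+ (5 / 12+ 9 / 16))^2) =139392 / 4970045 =0.03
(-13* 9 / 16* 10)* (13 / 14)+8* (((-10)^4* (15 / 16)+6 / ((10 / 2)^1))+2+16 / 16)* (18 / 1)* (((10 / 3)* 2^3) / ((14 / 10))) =411611805 / 16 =25725737.81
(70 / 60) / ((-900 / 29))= -203 / 5400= -0.04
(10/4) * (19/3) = 95/6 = 15.83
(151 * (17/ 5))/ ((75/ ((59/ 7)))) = 151453/ 2625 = 57.70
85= 85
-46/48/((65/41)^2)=-38663/101400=-0.38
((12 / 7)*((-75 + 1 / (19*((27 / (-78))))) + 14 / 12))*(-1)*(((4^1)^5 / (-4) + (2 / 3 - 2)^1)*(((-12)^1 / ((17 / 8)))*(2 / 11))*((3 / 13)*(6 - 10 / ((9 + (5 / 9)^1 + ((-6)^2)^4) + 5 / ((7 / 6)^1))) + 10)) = 978937777861417600 / 2565972482073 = 381507.51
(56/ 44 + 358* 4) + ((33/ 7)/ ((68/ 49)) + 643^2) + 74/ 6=931031119/ 2244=414898.00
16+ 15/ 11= 17.36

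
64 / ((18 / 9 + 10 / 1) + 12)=8 / 3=2.67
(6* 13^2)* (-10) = -10140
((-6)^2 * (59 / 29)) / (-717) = -708 / 6931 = -0.10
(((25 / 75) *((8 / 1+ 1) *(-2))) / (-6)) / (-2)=-1 / 2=-0.50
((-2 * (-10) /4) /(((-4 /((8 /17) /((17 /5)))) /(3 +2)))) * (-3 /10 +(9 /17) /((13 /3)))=9825 /63869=0.15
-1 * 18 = -18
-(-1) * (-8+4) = -4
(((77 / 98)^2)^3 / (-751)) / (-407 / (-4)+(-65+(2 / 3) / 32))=-5314683 / 623782056940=-0.00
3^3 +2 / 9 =245 / 9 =27.22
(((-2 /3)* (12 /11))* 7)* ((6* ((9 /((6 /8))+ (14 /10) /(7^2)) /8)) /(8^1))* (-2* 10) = 1263 /11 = 114.82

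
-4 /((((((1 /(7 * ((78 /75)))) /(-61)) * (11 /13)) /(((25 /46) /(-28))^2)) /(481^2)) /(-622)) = -18544156768475 /162932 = -113815314.17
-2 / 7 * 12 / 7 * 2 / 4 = -12 / 49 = -0.24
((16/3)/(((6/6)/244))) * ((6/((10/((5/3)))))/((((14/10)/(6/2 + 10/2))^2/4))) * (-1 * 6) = -49971200/49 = -1019820.41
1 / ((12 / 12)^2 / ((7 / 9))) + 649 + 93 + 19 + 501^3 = 1131770365 / 9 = 125752262.78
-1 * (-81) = 81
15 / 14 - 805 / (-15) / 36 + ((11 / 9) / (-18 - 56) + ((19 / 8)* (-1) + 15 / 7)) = 129427 / 55944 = 2.31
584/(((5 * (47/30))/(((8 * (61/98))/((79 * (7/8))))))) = 6839808/1273559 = 5.37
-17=-17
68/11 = 6.18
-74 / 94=-0.79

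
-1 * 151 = -151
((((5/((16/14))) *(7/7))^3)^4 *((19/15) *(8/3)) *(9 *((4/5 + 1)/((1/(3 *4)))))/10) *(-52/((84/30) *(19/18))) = -56810451325.30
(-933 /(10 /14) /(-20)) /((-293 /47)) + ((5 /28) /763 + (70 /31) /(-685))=-1741202660516 /166154637775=-10.48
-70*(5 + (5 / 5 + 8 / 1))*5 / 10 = -490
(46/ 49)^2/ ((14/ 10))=10580/ 16807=0.63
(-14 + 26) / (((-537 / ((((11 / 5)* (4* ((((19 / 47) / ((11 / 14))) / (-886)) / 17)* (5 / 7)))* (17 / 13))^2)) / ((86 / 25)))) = -1986944 / 327855831357275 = -0.00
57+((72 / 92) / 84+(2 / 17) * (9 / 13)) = 4062693 / 71162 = 57.09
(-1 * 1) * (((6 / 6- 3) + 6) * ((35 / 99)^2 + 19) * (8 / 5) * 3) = -5998208 / 16335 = -367.20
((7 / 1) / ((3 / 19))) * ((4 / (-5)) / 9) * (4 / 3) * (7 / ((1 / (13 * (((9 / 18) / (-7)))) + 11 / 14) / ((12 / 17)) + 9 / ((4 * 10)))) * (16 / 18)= 84721 / 486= 174.32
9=9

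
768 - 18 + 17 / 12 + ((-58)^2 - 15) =49205 / 12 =4100.42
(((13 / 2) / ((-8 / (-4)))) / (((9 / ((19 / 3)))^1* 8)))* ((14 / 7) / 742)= 247 / 320544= 0.00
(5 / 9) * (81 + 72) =85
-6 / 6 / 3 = -1 / 3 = -0.33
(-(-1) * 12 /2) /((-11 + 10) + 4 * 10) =2 /13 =0.15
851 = 851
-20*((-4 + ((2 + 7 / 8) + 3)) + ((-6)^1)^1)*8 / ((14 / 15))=4950 / 7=707.14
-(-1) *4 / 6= 2 / 3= 0.67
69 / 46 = 3 / 2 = 1.50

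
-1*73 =-73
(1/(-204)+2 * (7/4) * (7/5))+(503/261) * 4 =1118471/88740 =12.60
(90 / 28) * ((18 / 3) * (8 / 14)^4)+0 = 34560 / 16807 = 2.06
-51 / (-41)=51 / 41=1.24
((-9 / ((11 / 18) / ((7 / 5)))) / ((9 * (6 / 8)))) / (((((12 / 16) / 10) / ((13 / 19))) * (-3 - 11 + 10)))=1456 / 209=6.97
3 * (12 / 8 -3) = -9 / 2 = -4.50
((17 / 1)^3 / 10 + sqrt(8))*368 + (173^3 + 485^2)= 736*sqrt(2) + 27968702 / 5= 5594781.26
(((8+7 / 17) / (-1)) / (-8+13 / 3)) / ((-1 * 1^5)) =-39 / 17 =-2.29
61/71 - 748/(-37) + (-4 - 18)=-2429/2627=-0.92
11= 11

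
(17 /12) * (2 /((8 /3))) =17 /16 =1.06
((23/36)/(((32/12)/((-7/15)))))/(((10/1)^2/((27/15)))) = -161/80000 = -0.00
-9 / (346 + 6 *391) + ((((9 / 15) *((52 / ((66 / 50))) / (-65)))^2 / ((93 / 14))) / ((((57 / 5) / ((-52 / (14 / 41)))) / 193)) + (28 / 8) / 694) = -7687137496343 / 149791687551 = -51.32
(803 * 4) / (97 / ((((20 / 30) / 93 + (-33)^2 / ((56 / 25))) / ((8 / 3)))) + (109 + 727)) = 6099497261 / 1588550735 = 3.84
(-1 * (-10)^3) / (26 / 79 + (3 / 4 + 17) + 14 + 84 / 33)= 695200 / 24071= 28.88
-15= -15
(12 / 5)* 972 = 11664 / 5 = 2332.80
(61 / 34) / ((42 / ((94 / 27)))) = 2867 / 19278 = 0.15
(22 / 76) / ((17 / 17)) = 11 / 38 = 0.29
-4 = -4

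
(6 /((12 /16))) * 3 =24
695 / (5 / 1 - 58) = -695 / 53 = -13.11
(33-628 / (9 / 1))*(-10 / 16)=1655 / 72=22.99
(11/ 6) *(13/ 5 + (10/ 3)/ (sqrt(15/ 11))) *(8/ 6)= 286/ 45 + 44 *sqrt(165)/ 81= 13.33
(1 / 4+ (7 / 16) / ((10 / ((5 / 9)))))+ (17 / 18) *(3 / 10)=803 / 1440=0.56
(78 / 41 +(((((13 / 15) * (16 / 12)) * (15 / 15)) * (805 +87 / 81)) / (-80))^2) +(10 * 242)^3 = 21444825833253087599 / 1513130625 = 14172488137.47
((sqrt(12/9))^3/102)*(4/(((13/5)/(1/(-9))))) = -80*sqrt(3)/53703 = -0.00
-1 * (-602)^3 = 218167208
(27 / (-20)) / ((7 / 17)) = -459 / 140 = -3.28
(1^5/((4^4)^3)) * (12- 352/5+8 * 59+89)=2513/83886080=0.00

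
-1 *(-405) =405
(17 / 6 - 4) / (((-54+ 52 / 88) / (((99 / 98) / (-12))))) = -121 / 65800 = -0.00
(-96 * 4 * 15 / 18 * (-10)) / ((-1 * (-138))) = 1600 / 69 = 23.19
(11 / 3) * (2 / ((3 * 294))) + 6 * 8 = 63515 / 1323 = 48.01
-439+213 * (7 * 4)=5525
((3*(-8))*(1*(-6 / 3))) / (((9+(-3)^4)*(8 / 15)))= 1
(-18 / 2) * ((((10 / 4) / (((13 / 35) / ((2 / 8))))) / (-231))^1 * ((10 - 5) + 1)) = 225 / 572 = 0.39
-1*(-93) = 93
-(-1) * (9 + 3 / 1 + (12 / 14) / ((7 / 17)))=690 / 49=14.08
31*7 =217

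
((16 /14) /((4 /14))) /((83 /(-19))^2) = 1444 /6889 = 0.21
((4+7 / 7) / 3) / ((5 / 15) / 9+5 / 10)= 90 / 29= 3.10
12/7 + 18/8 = 111/28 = 3.96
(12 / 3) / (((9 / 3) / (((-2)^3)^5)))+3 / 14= -1834999 / 42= -43690.45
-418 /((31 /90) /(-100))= 3762000 /31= 121354.84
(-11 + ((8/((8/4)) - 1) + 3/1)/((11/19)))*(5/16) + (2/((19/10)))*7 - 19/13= 248139/43472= 5.71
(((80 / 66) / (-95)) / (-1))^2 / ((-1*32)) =-2 / 393129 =-0.00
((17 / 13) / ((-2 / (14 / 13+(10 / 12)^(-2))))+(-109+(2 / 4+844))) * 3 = 18603207 / 8450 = 2201.56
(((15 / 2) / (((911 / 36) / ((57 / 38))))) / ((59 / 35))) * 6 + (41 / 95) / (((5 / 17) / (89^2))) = 296785241563 / 25530775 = 11624.61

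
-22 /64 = -11 /32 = -0.34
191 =191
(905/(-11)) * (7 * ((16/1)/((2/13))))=-658840/11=-59894.55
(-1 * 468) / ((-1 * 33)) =156 / 11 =14.18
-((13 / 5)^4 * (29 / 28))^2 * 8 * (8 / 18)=-7964.79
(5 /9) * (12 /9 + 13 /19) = 575 /513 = 1.12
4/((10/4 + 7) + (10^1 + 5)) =0.16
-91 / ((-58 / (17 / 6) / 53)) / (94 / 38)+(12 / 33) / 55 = 942551969 / 9895380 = 95.25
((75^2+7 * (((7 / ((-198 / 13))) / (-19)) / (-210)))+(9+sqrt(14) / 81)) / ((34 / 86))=43 * sqrt(14) / 1377+27341685407 / 1918620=14250.82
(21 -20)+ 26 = 27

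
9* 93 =837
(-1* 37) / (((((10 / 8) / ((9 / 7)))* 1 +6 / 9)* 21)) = -444 / 413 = -1.08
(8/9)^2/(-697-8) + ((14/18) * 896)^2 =27733278656/57105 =485654.12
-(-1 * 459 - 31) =490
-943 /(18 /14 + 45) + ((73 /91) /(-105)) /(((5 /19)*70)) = -3679307273 /180589500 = -20.37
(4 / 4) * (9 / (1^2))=9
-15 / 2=-7.50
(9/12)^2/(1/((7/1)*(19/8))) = 1197/128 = 9.35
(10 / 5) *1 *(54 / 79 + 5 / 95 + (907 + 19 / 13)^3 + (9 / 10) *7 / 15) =123623316402685887 / 82442425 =1499510918.11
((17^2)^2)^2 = 6975757441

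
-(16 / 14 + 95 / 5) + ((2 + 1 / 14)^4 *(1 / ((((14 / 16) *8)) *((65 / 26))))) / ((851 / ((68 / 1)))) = -2868960133 / 143027570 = -20.06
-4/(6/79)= -158/3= -52.67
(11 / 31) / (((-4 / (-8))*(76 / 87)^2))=0.93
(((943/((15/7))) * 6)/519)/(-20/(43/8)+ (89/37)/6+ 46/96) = -48010016/26808945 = -1.79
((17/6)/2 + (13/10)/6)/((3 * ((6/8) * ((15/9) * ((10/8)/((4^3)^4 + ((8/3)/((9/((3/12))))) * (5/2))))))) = 177570056104/30375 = 5845927.77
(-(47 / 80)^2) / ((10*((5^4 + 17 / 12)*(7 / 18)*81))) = -2209 / 1262856000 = -0.00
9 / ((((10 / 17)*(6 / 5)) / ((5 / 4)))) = 255 / 16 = 15.94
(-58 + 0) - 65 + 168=45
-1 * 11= -11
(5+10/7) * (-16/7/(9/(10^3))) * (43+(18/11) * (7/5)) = -39856000/539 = -73944.34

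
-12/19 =-0.63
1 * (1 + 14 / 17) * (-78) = -2418 / 17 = -142.24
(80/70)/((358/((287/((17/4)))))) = 656/3043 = 0.22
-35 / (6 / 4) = -70 / 3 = -23.33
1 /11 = 0.09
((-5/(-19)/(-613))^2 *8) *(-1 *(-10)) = 0.00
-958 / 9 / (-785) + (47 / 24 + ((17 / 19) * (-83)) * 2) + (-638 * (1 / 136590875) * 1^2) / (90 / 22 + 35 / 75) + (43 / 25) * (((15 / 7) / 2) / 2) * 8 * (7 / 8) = -139.98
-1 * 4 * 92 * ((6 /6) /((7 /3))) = -1104 /7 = -157.71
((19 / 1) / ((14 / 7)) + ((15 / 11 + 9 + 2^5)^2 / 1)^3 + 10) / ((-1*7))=-825774277.45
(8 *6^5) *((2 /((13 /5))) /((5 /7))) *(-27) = -23514624 /13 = -1808817.23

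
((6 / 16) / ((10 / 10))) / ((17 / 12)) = 9 / 34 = 0.26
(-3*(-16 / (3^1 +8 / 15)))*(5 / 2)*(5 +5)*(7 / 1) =2377.36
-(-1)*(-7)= -7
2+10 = 12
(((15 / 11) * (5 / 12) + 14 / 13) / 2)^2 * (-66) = -2656443 / 59488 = -44.66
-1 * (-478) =478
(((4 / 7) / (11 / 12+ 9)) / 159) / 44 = 4 / 485639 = 0.00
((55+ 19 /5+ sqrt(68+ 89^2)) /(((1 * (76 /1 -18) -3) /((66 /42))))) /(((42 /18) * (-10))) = -3 * sqrt(7989) /2450 -9 /125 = -0.18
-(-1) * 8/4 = 2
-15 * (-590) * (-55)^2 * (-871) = -23317758750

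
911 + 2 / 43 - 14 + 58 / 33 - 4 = 1269727 / 1419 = 894.80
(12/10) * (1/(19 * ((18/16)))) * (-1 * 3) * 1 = -16/95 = -0.17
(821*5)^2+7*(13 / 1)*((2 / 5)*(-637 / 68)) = 2864616283 / 170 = 16850684.02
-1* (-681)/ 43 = 681/ 43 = 15.84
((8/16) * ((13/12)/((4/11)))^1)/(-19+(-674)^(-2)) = -16240367/207149832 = -0.08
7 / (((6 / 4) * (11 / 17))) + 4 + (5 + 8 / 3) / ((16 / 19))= 10727 / 528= 20.32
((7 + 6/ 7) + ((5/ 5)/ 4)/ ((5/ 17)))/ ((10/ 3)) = 3657/ 1400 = 2.61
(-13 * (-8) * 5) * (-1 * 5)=-2600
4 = 4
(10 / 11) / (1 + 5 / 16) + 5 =1315 / 231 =5.69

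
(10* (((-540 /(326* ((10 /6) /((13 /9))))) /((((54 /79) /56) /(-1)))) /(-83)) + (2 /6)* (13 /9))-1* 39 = -19246240 /365283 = -52.69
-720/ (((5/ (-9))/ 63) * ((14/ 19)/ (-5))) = -554040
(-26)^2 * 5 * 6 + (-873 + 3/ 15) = 97036/ 5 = 19407.20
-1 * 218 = -218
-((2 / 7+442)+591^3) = -206425513.29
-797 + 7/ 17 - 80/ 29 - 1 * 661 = -1460.35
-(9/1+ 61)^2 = -4900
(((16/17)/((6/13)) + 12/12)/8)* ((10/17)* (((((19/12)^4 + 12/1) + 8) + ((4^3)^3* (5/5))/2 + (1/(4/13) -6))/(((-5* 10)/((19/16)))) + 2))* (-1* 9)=1600107332701/255688704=6258.03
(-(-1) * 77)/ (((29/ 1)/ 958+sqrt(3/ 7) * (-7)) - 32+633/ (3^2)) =90858636 * sqrt(21)/ 1711878379+3485664798/ 1711878379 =2.28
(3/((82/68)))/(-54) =-17/369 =-0.05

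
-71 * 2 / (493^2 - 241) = -71 / 121404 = -0.00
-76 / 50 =-38 / 25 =-1.52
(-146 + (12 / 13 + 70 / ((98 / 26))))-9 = -12331 / 91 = -135.51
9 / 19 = 0.47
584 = 584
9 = 9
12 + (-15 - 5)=-8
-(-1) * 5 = 5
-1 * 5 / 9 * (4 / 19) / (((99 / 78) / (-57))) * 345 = 59800 / 33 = 1812.12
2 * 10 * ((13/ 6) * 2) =260/ 3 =86.67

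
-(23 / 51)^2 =-529 / 2601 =-0.20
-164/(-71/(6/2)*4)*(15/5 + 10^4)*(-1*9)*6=-66439926/71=-935773.61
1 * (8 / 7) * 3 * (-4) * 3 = -41.14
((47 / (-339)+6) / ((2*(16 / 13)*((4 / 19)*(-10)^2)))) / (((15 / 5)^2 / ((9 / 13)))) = 37753 / 4339200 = 0.01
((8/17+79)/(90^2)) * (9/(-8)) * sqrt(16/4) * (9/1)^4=-984879/6800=-144.84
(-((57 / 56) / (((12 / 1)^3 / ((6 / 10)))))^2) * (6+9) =-361 / 192675840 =-0.00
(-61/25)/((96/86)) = -2623/1200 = -2.19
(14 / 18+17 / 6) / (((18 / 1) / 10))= 2.01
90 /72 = 1.25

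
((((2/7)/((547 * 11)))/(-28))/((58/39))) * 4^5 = -9984/8550157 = -0.00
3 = 3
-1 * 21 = -21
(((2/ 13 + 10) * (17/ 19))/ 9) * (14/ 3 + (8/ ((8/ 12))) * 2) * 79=5081912/ 2223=2286.06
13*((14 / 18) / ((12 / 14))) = 637 / 54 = 11.80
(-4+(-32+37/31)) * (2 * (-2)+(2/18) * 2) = 36686/279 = 131.49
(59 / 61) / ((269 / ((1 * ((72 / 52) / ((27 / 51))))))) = 2006 / 213317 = 0.01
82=82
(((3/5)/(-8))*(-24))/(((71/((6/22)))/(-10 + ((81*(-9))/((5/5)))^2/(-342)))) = -1604583/148390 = -10.81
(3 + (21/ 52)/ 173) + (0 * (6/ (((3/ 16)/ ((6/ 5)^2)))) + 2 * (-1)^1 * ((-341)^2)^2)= -243274707103303/ 8996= -27042541919.00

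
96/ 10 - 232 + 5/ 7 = -7759/ 35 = -221.69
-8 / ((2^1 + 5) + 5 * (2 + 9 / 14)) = -112 / 283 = -0.40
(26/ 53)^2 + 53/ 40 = 175917/ 112360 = 1.57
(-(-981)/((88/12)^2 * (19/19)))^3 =688231506789/113379904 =6070.14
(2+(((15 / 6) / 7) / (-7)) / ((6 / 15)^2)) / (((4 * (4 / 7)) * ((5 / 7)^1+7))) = 659 / 6912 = 0.10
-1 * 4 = -4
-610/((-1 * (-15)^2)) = 122/45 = 2.71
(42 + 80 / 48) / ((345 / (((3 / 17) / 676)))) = 131 / 3964740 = 0.00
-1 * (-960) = 960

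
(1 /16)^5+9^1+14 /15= 156237839 /15728640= 9.93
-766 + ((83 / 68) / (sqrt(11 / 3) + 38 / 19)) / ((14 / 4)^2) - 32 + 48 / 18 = -1986044 / 2499 - 83 *sqrt(33) / 833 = -795.31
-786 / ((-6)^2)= -131 / 6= -21.83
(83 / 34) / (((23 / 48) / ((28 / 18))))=7.92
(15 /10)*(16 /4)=6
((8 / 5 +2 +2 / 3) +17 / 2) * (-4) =-766 / 15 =-51.07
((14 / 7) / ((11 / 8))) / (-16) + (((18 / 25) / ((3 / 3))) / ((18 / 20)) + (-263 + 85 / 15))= -42343 / 165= -256.62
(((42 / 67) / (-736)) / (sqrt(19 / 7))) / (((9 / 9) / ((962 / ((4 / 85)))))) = -10.57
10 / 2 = 5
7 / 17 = 0.41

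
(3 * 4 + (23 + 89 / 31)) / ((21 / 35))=5870 / 93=63.12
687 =687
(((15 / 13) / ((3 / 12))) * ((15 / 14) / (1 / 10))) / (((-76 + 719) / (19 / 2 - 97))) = -56250 / 8359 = -6.73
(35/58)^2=1225/3364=0.36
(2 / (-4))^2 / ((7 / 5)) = 5 / 28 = 0.18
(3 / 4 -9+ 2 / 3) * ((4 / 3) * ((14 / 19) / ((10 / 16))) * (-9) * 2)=20384 / 95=214.57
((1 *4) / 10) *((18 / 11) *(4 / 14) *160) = 2304 / 77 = 29.92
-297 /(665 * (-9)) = 0.05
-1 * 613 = -613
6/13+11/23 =281/299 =0.94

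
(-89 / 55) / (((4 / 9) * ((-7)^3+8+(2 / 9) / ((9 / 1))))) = 64881 / 5969260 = 0.01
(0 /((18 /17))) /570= 0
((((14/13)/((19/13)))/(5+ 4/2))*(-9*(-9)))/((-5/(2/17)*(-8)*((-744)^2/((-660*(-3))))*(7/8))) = 891/8691284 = 0.00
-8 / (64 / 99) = -99 / 8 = -12.38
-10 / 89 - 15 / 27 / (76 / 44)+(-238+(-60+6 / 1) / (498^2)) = -49996646263 / 209687382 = -238.43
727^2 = 528529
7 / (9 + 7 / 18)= 126 / 169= 0.75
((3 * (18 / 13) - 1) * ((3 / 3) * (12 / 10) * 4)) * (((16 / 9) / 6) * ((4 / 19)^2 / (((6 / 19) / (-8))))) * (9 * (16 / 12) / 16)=-3.78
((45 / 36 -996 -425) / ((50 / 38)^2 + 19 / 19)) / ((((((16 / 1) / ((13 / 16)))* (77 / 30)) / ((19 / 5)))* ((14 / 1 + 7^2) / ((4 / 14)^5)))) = -168793131 / 142914358048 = -0.00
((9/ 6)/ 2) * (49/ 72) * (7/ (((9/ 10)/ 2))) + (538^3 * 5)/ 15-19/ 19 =11211904283/ 216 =51906964.27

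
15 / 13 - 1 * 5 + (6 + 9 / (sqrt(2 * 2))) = 173 / 26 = 6.65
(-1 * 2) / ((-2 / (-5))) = -5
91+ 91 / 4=455 / 4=113.75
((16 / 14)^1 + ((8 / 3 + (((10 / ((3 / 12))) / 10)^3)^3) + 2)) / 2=131074.90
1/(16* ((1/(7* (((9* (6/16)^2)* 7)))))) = 3969/1024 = 3.88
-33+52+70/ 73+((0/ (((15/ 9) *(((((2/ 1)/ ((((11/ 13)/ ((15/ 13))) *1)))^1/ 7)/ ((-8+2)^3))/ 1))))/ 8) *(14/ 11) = 1457/ 73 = 19.96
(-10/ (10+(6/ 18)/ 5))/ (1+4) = -30/ 151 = -0.20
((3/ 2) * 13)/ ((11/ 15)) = 585/ 22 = 26.59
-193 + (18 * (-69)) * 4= -5161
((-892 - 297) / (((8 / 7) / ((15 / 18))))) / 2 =-41615 / 96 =-433.49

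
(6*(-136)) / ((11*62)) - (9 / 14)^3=-1368141 / 935704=-1.46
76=76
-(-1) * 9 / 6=3 / 2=1.50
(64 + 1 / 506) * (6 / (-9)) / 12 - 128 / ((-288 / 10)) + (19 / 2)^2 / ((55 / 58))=4374641 / 45540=96.06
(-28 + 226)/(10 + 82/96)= 9504/521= 18.24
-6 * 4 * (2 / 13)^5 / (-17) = 0.00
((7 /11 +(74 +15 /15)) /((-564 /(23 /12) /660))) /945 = -4784 /26649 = -0.18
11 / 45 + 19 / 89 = 1834 / 4005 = 0.46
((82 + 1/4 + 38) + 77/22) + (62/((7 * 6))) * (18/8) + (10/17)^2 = 515531/4046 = 127.42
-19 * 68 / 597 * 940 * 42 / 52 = -4250680 / 2587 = -1643.09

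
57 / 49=1.16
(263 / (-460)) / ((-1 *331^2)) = 263 / 50398060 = 0.00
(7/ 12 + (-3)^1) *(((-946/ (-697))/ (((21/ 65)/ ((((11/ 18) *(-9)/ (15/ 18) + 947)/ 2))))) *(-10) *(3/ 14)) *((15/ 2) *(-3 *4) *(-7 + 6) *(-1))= -31442450325/ 34153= -920635.09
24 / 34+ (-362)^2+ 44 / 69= 153716188 / 1173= 131045.34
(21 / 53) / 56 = 3 / 424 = 0.01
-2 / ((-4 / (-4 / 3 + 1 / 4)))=-13 / 24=-0.54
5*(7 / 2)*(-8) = -140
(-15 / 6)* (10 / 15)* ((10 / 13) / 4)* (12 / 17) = -50 / 221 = -0.23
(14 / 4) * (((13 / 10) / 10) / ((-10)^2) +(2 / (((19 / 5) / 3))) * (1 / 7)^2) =312103 / 2660000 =0.12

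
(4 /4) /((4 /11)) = 11 /4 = 2.75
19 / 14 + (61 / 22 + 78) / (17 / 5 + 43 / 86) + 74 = 576985 / 6006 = 96.07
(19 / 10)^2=361 / 100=3.61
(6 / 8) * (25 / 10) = 15 / 8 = 1.88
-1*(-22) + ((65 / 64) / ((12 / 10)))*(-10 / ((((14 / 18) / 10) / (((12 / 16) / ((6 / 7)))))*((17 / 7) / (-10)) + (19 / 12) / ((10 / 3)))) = 152363 / 45704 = 3.33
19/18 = 1.06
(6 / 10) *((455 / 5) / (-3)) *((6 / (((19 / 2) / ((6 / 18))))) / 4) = -0.96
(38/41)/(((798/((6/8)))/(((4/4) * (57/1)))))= 57/1148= 0.05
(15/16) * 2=15/8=1.88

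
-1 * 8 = -8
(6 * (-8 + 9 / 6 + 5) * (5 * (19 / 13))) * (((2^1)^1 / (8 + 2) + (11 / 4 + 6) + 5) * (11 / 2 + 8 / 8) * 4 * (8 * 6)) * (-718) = 822121488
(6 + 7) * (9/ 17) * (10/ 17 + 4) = 9126/ 289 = 31.58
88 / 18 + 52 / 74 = 1862 / 333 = 5.59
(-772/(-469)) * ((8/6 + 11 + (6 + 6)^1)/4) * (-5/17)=-70445/23919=-2.95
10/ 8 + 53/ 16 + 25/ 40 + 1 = 99/ 16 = 6.19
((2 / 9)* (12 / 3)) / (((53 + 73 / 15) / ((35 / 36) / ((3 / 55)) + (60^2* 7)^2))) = 48988801375 / 5022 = 9754838.98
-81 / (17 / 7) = -567 / 17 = -33.35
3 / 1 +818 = 821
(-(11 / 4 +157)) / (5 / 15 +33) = -1917 / 400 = -4.79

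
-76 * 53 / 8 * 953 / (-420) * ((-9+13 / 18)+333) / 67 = 160265057 / 28944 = 5537.07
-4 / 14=-2 / 7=-0.29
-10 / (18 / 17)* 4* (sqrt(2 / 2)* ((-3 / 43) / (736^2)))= 85 / 17469696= 0.00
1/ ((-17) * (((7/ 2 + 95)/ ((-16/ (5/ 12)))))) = 0.02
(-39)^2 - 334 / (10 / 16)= 986.60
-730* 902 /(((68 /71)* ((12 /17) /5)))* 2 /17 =-58438325 /102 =-572924.75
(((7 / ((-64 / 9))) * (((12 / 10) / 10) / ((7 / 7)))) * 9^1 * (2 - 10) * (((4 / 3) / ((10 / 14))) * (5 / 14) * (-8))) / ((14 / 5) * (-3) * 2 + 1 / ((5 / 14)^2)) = 81 / 16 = 5.06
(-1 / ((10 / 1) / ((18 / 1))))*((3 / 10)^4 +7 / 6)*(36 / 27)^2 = -35243 / 9375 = -3.76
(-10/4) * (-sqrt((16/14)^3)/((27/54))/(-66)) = -40 * sqrt(14)/1617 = -0.09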